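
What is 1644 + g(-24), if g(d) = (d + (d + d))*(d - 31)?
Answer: 5604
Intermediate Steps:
g(d) = 3*d*(-31 + d) (g(d) = (d + 2*d)*(-31 + d) = (3*d)*(-31 + d) = 3*d*(-31 + d))
1644 + g(-24) = 1644 + 3*(-24)*(-31 - 24) = 1644 + 3*(-24)*(-55) = 1644 + 3960 = 5604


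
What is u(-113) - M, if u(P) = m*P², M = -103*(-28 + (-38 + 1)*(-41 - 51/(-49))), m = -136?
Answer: -77771994/49 ≈ -1.5872e+6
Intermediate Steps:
M = -7320622/49 (M = -103*(-28 - 37*(-41 - 51*(-1/49))) = -103*(-28 - 37*(-41 + 51/49)) = -103*(-28 - 37*(-1958/49)) = -103*(-28 + 72446/49) = -103*71074/49 = -7320622/49 ≈ -1.4940e+5)
u(P) = -136*P²
u(-113) - M = -136*(-113)² - 1*(-7320622/49) = -136*12769 + 7320622/49 = -1736584 + 7320622/49 = -77771994/49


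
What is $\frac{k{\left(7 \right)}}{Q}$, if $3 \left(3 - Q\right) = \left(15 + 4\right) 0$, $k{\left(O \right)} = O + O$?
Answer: $\frac{14}{3} \approx 4.6667$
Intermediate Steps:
$k{\left(O \right)} = 2 O$
$Q = 3$ ($Q = 3 - \frac{\left(15 + 4\right) 0}{3} = 3 - \frac{19 \cdot 0}{3} = 3 - 0 = 3 + 0 = 3$)
$\frac{k{\left(7 \right)}}{Q} = \frac{2 \cdot 7}{3} = 14 \cdot \frac{1}{3} = \frac{14}{3}$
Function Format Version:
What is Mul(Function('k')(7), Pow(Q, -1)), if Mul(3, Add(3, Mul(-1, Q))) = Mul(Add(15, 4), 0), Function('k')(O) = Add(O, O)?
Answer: Rational(14, 3) ≈ 4.6667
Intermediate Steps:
Function('k')(O) = Mul(2, O)
Q = 3 (Q = Add(3, Mul(Rational(-1, 3), Mul(Add(15, 4), 0))) = Add(3, Mul(Rational(-1, 3), Mul(19, 0))) = Add(3, Mul(Rational(-1, 3), 0)) = Add(3, 0) = 3)
Mul(Function('k')(7), Pow(Q, -1)) = Mul(Mul(2, 7), Pow(3, -1)) = Mul(14, Rational(1, 3)) = Rational(14, 3)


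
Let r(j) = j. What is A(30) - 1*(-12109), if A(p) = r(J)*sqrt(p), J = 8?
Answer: 12109 + 8*sqrt(30) ≈ 12153.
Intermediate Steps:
A(p) = 8*sqrt(p)
A(30) - 1*(-12109) = 8*sqrt(30) - 1*(-12109) = 8*sqrt(30) + 12109 = 12109 + 8*sqrt(30)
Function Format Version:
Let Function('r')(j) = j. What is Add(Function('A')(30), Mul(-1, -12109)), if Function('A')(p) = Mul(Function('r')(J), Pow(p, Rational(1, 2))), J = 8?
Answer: Add(12109, Mul(8, Pow(30, Rational(1, 2)))) ≈ 12153.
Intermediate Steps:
Function('A')(p) = Mul(8, Pow(p, Rational(1, 2)))
Add(Function('A')(30), Mul(-1, -12109)) = Add(Mul(8, Pow(30, Rational(1, 2))), Mul(-1, -12109)) = Add(Mul(8, Pow(30, Rational(1, 2))), 12109) = Add(12109, Mul(8, Pow(30, Rational(1, 2))))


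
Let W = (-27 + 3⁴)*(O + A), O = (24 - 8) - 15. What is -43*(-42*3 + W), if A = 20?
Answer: -43344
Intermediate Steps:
O = 1 (O = 16 - 15 = 1)
W = 1134 (W = (-27 + 3⁴)*(1 + 20) = (-27 + 81)*21 = 54*21 = 1134)
-43*(-42*3 + W) = -43*(-42*3 + 1134) = -43*(-126 + 1134) = -43*1008 = -43344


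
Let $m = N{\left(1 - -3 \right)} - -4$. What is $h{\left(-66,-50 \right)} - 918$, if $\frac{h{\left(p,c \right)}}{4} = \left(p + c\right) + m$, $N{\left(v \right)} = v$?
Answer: $-1350$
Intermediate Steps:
$m = 8$ ($m = \left(1 - -3\right) - -4 = \left(1 + 3\right) + 4 = 4 + 4 = 8$)
$h{\left(p,c \right)} = 32 + 4 c + 4 p$ ($h{\left(p,c \right)} = 4 \left(\left(p + c\right) + 8\right) = 4 \left(\left(c + p\right) + 8\right) = 4 \left(8 + c + p\right) = 32 + 4 c + 4 p$)
$h{\left(-66,-50 \right)} - 918 = \left(32 + 4 \left(-50\right) + 4 \left(-66\right)\right) - 918 = \left(32 - 200 - 264\right) - 918 = -432 - 918 = -1350$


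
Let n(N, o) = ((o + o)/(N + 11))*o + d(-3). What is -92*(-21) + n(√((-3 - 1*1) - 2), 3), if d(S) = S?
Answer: 245181/127 - 18*I*√6/127 ≈ 1930.6 - 0.34717*I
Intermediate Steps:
n(N, o) = -3 + 2*o²/(11 + N) (n(N, o) = ((o + o)/(N + 11))*o - 3 = ((2*o)/(11 + N))*o - 3 = (2*o/(11 + N))*o - 3 = 2*o²/(11 + N) - 3 = -3 + 2*o²/(11 + N))
-92*(-21) + n(√((-3 - 1*1) - 2), 3) = -92*(-21) + (-33 - 3*√((-3 - 1*1) - 2) + 2*3²)/(11 + √((-3 - 1*1) - 2)) = 1932 + (-33 - 3*√((-3 - 1) - 2) + 2*9)/(11 + √((-3 - 1) - 2)) = 1932 + (-33 - 3*√(-4 - 2) + 18)/(11 + √(-4 - 2)) = 1932 + (-33 - 3*I*√6 + 18)/(11 + √(-6)) = 1932 + (-33 - 3*I*√6 + 18)/(11 + I*√6) = 1932 + (-15 - 3*I*√6)/(11 + I*√6)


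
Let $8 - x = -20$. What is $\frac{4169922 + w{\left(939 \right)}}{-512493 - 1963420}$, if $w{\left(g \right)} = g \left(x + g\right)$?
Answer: $- \frac{5077935}{2475913} \approx -2.0509$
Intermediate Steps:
$x = 28$ ($x = 8 - -20 = 8 + 20 = 28$)
$w{\left(g \right)} = g \left(28 + g\right)$
$\frac{4169922 + w{\left(939 \right)}}{-512493 - 1963420} = \frac{4169922 + 939 \left(28 + 939\right)}{-512493 - 1963420} = \frac{4169922 + 939 \cdot 967}{-2475913} = \left(4169922 + 908013\right) \left(- \frac{1}{2475913}\right) = 5077935 \left(- \frac{1}{2475913}\right) = - \frac{5077935}{2475913}$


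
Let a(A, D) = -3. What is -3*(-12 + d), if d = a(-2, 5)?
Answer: 45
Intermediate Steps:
d = -3
-3*(-12 + d) = -3*(-12 - 3) = -3*(-15) = 45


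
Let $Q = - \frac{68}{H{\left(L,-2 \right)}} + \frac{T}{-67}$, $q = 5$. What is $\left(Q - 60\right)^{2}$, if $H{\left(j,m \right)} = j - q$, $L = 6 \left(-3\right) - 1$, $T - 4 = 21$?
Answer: $\frac{535043161}{161604} \approx 3310.8$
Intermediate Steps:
$T = 25$ ($T = 4 + 21 = 25$)
$L = -19$ ($L = -18 - 1 = -19$)
$H{\left(j,m \right)} = -5 + j$ ($H{\left(j,m \right)} = j - 5 = -5 + j$)
$Q = \frac{989}{402}$ ($Q = - \frac{68}{-5 - 19} + \frac{25}{-67} = - \frac{68}{-24} + 25 \left(- \frac{1}{67}\right) = \left(-68\right) \left(- \frac{1}{24}\right) - \frac{25}{67} = \frac{17}{6} - \frac{25}{67} = \frac{989}{402} \approx 2.4602$)
$\left(Q - 60\right)^{2} = \left(\frac{989}{402} - 60\right)^{2} = \left(- \frac{23131}{402}\right)^{2} = \frac{535043161}{161604}$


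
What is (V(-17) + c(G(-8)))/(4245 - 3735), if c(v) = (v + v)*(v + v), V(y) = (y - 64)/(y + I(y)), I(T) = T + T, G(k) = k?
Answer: 4379/8670 ≈ 0.50507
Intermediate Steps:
I(T) = 2*T
V(y) = (-64 + y)/(3*y) (V(y) = (y - 64)/(y + 2*y) = (-64 + y)/((3*y)) = (-64 + y)*(1/(3*y)) = (-64 + y)/(3*y))
c(v) = 4*v**2 (c(v) = (2*v)*(2*v) = 4*v**2)
(V(-17) + c(G(-8)))/(4245 - 3735) = ((1/3)*(-64 - 17)/(-17) + 4*(-8)**2)/(4245 - 3735) = ((1/3)*(-1/17)*(-81) + 4*64)/510 = (27/17 + 256)*(1/510) = (4379/17)*(1/510) = 4379/8670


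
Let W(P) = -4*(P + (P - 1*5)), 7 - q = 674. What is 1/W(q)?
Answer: 1/5356 ≈ 0.00018671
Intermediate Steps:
q = -667 (q = 7 - 1*674 = 7 - 674 = -667)
W(P) = 20 - 8*P (W(P) = -4*(P + (P - 5)) = -4*(P + (-5 + P)) = -4*(-5 + 2*P) = 20 - 8*P)
1/W(q) = 1/(20 - 8*(-667)) = 1/(20 + 5336) = 1/5356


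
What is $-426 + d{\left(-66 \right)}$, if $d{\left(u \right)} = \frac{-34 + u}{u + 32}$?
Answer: $- \frac{7192}{17} \approx -423.06$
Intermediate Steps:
$d{\left(u \right)} = \frac{-34 + u}{32 + u}$
$-426 + d{\left(-66 \right)} = -426 + \frac{-34 - 66}{32 - 66} = -426 + \frac{1}{-34} \left(-100\right) = -426 - - \frac{50}{17} = -426 + \frac{50}{17} = - \frac{7192}{17}$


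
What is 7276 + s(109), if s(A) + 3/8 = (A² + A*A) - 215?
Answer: 246581/8 ≈ 30823.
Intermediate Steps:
s(A) = -1723/8 + 2*A² (s(A) = -3/8 + ((A² + A*A) - 215) = -3/8 + ((A² + A²) - 215) = -3/8 + (2*A² - 215) = -3/8 + (-215 + 2*A²) = -1723/8 + 2*A²)
7276 + s(109) = 7276 + (-1723/8 + 2*109²) = 7276 + (-1723/8 + 2*11881) = 7276 + (-1723/8 + 23762) = 7276 + 188373/8 = 246581/8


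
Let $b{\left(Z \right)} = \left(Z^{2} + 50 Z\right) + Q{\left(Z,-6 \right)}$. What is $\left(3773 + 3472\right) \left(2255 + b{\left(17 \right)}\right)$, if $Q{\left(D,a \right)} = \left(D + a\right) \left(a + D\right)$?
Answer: $25466175$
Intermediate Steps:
$Q{\left(D,a \right)} = \left(D + a\right)^{2}$ ($Q{\left(D,a \right)} = \left(D + a\right) \left(D + a\right) = \left(D + a\right)^{2}$)
$b{\left(Z \right)} = Z^{2} + \left(-6 + Z\right)^{2} + 50 Z$ ($b{\left(Z \right)} = \left(Z^{2} + 50 Z\right) + \left(Z - 6\right)^{2} = \left(Z^{2} + 50 Z\right) + \left(-6 + Z\right)^{2} = Z^{2} + \left(-6 + Z\right)^{2} + 50 Z$)
$\left(3773 + 3472\right) \left(2255 + b{\left(17 \right)}\right) = \left(3773 + 3472\right) \left(2255 + \left(36 + 2 \cdot 17^{2} + 38 \cdot 17\right)\right) = 7245 \left(2255 + \left(36 + 2 \cdot 289 + 646\right)\right) = 7245 \left(2255 + \left(36 + 578 + 646\right)\right) = 7245 \left(2255 + 1260\right) = 7245 \cdot 3515 = 25466175$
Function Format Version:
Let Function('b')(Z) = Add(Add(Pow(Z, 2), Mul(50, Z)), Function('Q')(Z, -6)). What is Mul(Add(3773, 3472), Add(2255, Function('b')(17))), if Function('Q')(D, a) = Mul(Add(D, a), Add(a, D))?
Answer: 25466175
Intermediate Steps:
Function('Q')(D, a) = Pow(Add(D, a), 2) (Function('Q')(D, a) = Mul(Add(D, a), Add(D, a)) = Pow(Add(D, a), 2))
Function('b')(Z) = Add(Pow(Z, 2), Pow(Add(-6, Z), 2), Mul(50, Z)) (Function('b')(Z) = Add(Add(Pow(Z, 2), Mul(50, Z)), Pow(Add(Z, -6), 2)) = Add(Add(Pow(Z, 2), Mul(50, Z)), Pow(Add(-6, Z), 2)) = Add(Pow(Z, 2), Pow(Add(-6, Z), 2), Mul(50, Z)))
Mul(Add(3773, 3472), Add(2255, Function('b')(17))) = Mul(Add(3773, 3472), Add(2255, Add(36, Mul(2, Pow(17, 2)), Mul(38, 17)))) = Mul(7245, Add(2255, Add(36, Mul(2, 289), 646))) = Mul(7245, Add(2255, Add(36, 578, 646))) = Mul(7245, Add(2255, 1260)) = Mul(7245, 3515) = 25466175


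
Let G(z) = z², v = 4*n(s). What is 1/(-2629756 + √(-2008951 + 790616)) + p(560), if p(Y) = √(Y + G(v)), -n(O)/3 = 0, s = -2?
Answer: -2629756/6915617837871 + 4*√35 - I*√1218335/6915617837871 ≈ 23.664 - 1.5961e-10*I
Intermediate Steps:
n(O) = 0 (n(O) = -3*0 = 0)
v = 0 (v = 4*0 = 0)
p(Y) = √Y (p(Y) = √(Y + 0²) = √(Y + 0) = √Y)
1/(-2629756 + √(-2008951 + 790616)) + p(560) = 1/(-2629756 + √(-2008951 + 790616)) + √560 = 1/(-2629756 + √(-1218335)) + 4*√35 = 1/(-2629756 + I*√1218335) + 4*√35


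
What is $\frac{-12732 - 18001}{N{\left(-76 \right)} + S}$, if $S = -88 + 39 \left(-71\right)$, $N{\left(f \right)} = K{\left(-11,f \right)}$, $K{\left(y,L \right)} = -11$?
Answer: $\frac{30733}{2868} \approx 10.716$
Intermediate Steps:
$N{\left(f \right)} = -11$
$S = -2857$ ($S = -88 - 2769 = -2857$)
$\frac{-12732 - 18001}{N{\left(-76 \right)} + S} = \frac{-12732 - 18001}{-11 - 2857} = - \frac{30733}{-2868} = \left(-30733\right) \left(- \frac{1}{2868}\right) = \frac{30733}{2868}$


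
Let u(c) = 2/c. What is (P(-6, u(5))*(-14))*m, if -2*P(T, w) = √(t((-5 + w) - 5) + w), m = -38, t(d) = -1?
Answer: -266*I*√15/5 ≈ -206.04*I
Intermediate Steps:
P(T, w) = -√(-1 + w)/2
(P(-6, u(5))*(-14))*m = (-√(-1 + 2/5)/2*(-14))*(-38) = (-√(-1 + 2*(⅕))/2*(-14))*(-38) = (-√(-1 + ⅖)/2*(-14))*(-38) = (-I*√15/10*(-14))*(-38) = (7*I*√15/5)*(-38) = -266*I*√15/5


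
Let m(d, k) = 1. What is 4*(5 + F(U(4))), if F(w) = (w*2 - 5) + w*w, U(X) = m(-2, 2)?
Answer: 12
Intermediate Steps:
U(X) = 1
F(w) = -5 + w² + 2*w (F(w) = (2*w - 5) + w² = (-5 + 2*w) + w² = -5 + w² + 2*w)
4*(5 + F(U(4))) = 4*(5 + (-5 + 1² + 2*1)) = 4*(5 + (-5 + 1 + 2)) = 4*(5 - 2) = 4*3 = 12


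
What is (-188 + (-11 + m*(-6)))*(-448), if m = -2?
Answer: 83776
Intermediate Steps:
(-188 + (-11 + m*(-6)))*(-448) = (-188 + (-11 - 2*(-6)))*(-448) = (-188 + (-11 + 12))*(-448) = (-188 + 1)*(-448) = -187*(-448) = 83776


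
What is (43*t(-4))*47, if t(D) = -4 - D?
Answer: 0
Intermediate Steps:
(43*t(-4))*47 = (43*(-4 - 1*(-4)))*47 = (43*(-4 + 4))*47 = (43*0)*47 = 0*47 = 0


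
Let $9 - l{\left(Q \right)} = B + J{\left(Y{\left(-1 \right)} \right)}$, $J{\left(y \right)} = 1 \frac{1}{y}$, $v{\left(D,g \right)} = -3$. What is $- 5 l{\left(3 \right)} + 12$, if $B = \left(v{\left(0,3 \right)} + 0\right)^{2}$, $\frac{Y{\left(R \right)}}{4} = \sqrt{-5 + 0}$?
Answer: $12 - \frac{i \sqrt{5}}{4} \approx 12.0 - 0.55902 i$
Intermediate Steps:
$Y{\left(R \right)} = 4 i \sqrt{5}$ ($Y{\left(R \right)} = 4 \sqrt{-5 + 0} = 4 \sqrt{-5} = 4 i \sqrt{5}$)
$B = 9$ ($B = \left(-3 + 0\right)^{2} = \left(-3\right)^{2} = 9$)
$J{\left(y \right)} = \frac{1}{y}$
$l{\left(Q \right)} = \frac{i \sqrt{5}}{20}$ ($l{\left(Q \right)} = 9 - \left(9 + \frac{1}{4 i \sqrt{5}}\right) = 9 - \left(9 - \frac{i \sqrt{5}}{20}\right) = \frac{i \sqrt{5}}{20}$)
$- 5 l{\left(3 \right)} + 12 = - 5 \frac{i \sqrt{5}}{20} + 12 = - \frac{i \sqrt{5}}{4} + 12 = 12 - \frac{i \sqrt{5}}{4}$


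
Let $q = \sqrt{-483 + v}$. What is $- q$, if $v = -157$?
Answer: $- 8 i \sqrt{10} \approx - 25.298 i$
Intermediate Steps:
$q = 8 i \sqrt{10}$ ($q = \sqrt{-483 - 157} = \sqrt{-640} = 8 i \sqrt{10} \approx 25.298 i$)
$- q = - 8 i \sqrt{10}$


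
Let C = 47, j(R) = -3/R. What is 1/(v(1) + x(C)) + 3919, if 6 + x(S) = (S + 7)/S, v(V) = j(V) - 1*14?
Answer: 4024766/1027 ≈ 3919.0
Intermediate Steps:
v(V) = -14 - 3/V (v(V) = -3/V - 1*14 = -3/V - 14 = -14 - 3/V)
x(S) = -6 + (7 + S)/S (x(S) = -6 + (S + 7)/S = -6 + (7 + S)/S)
1/(v(1) + x(C)) + 3919 = 1/((-14 - 3/1) + (-5 + 7/47)) + 3919 = 1/((-14 - 3*1) + (-5 + 7*(1/47))) + 3919 = 1/((-14 - 3) + (-5 + 7/47)) + 3919 = 1/(-17 - 228/47) + 3919 = 1/(-1027/47) + 3919 = -47/1027 + 3919 = 4024766/1027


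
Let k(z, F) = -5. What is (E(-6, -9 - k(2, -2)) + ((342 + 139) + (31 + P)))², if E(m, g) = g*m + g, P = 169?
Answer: 491401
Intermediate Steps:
E(m, g) = g + g*m
(E(-6, -9 - k(2, -2)) + ((342 + 139) + (31 + P)))² = ((-9 - 1*(-5))*(1 - 6) + ((342 + 139) + (31 + 169)))² = ((-9 + 5)*(-5) + (481 + 200))² = (-4*(-5) + 681)² = (20 + 681)² = 701² = 491401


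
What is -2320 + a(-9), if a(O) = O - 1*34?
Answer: -2363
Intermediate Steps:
a(O) = -34 + O (a(O) = O - 34 = -34 + O)
-2320 + a(-9) = -2320 + (-34 - 9) = -2320 - 43 = -2363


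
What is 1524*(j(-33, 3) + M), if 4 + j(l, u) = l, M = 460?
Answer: 644652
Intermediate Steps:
j(l, u) = -4 + l
1524*(j(-33, 3) + M) = 1524*((-4 - 33) + 460) = 1524*(-37 + 460) = 1524*423 = 644652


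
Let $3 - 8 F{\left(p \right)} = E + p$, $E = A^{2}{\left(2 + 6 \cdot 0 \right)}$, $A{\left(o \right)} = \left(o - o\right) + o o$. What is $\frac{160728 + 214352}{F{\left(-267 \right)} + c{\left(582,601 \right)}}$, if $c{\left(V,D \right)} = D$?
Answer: $\frac{1500320}{2531} \approx 592.78$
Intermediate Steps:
$A{\left(o \right)} = o^{2}$ ($A{\left(o \right)} = 0 + o^{2} = o^{2}$)
$E = 16$ ($E = \left(\left(2 + 6 \cdot 0\right)^{2}\right)^{2} = \left(\left(2 + 0\right)^{2}\right)^{2} = \left(2^{2}\right)^{2} = 4^{2} = 16$)
$F{\left(p \right)} = - \frac{13}{8} - \frac{p}{8}$ ($F{\left(p \right)} = \frac{3}{8} - \frac{16 + p}{8} = \frac{3}{8} - \left(2 + \frac{p}{8}\right) = - \frac{13}{8} - \frac{p}{8}$)
$\frac{160728 + 214352}{F{\left(-267 \right)} + c{\left(582,601 \right)}} = \frac{160728 + 214352}{\left(- \frac{13}{8} - - \frac{267}{8}\right) + 601} = \frac{375080}{\left(- \frac{13}{8} + \frac{267}{8}\right) + 601} = \frac{375080}{\frac{127}{4} + 601} = \frac{375080}{\frac{2531}{4}} = 375080 \cdot \frac{4}{2531} = \frac{1500320}{2531}$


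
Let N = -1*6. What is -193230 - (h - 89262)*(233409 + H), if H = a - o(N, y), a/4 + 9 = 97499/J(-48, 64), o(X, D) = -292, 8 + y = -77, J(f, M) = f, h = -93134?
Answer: 123412247429/3 ≈ 4.1137e+10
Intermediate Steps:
y = -85 (y = -8 - 77 = -85)
N = -6
a = -97931/12 (a = -36 + 4*(97499/(-48)) = -36 + 4*(97499*(-1/48)) = -36 + 4*(-97499/48) = -36 - 97499/12 = -97931/12 ≈ -8160.9)
H = -94427/12 (H = -97931/12 - 1*(-292) = -97931/12 + 292 = -94427/12 ≈ -7868.9)
-193230 - (h - 89262)*(233409 + H) = -193230 - (-93134 - 89262)*(233409 - 94427/12) = -193230 - (-182396)*2706481/12 = -193230 - 1*(-123412827119/3) = -193230 + 123412827119/3 = 123412247429/3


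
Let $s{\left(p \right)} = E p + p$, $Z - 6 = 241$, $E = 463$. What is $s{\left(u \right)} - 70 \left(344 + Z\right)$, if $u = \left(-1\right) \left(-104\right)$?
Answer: $6886$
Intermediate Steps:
$Z = 247$ ($Z = 6 + 241 = 247$)
$u = 104$
$s{\left(p \right)} = 464 p$ ($s{\left(p \right)} = 463 p + p = 464 p$)
$s{\left(u \right)} - 70 \left(344 + Z\right) = 464 \cdot 104 - 70 \left(344 + 247\right) = 48256 - 70 \cdot 591 = 48256 - 41370 = 6886$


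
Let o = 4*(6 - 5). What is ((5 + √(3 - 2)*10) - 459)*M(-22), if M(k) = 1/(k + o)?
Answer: 74/3 ≈ 24.667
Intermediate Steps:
o = 4 (o = 4*1 = 4)
M(k) = 1/(4 + k) (M(k) = 1/(k + 4) = 1/(4 + k))
((5 + √(3 - 2)*10) - 459)*M(-22) = ((5 + √(3 - 2)*10) - 459)/(4 - 22) = ((5 + √1*10) - 459)/(-18) = ((5 + 1*10) - 459)*(-1/18) = ((5 + 10) - 459)*(-1/18) = (15 - 459)*(-1/18) = -444*(-1/18) = 74/3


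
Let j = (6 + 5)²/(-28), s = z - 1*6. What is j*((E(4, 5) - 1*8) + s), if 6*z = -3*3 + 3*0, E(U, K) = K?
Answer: 363/8 ≈ 45.375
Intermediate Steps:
z = -3/2 (z = (-3*3 + 3*0)/6 = (-9 + 0)/6 = (⅙)*(-9) = -3/2 ≈ -1.5000)
s = -15/2 (s = -3/2 - 1*6 = -3/2 - 6 = -15/2 ≈ -7.5000)
j = -121/28 (j = 11²*(-1/28) = 121*(-1/28) = -121/28 ≈ -4.3214)
j*((E(4, 5) - 1*8) + s) = -121*((5 - 1*8) - 15/2)/28 = -121*((5 - 8) - 15/2)/28 = -121*(-3 - 15/2)/28 = -121/28*(-21/2) = 363/8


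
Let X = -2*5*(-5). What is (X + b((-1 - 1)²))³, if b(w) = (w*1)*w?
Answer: 287496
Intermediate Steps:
b(w) = w² (b(w) = w*w = w²)
X = 50 (X = -10*(-5) = 50)
(X + b((-1 - 1)²))³ = (50 + ((-1 - 1)²)²)³ = (50 + ((-2)²)²)³ = (50 + 4²)³ = (50 + 16)³ = 66³ = 287496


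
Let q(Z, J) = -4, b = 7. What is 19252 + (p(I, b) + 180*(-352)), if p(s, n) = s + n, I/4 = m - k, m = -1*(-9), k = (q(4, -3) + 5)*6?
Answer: -44089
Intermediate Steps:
k = 6 (k = (-4 + 5)*6 = 1*6 = 6)
m = 9
I = 12 (I = 4*(9 - 1*6) = 4*(9 - 6) = 4*3 = 12)
p(s, n) = n + s
19252 + (p(I, b) + 180*(-352)) = 19252 + ((7 + 12) + 180*(-352)) = 19252 + (19 - 63360) = 19252 - 63341 = -44089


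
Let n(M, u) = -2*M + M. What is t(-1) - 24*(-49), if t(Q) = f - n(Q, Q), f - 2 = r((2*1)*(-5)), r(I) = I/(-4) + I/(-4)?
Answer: 1182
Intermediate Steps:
n(M, u) = -M
r(I) = -I/2 (r(I) = I*(-¼) + I*(-¼) = -I/4 - I/4 = -I/2)
f = 7 (f = 2 - 2*1*(-5)/2 = 2 - (-5) = 2 - ½*(-10) = 2 + 5 = 7)
t(Q) = 7 + Q (t(Q) = 7 - (-1)*Q = 7 + Q)
t(-1) - 24*(-49) = (7 - 1) - 24*(-49) = 6 + 1176 = 1182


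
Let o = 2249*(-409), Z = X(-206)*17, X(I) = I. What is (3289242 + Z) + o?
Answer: 2365899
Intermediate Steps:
Z = -3502 (Z = -206*17 = -3502)
o = -919841
(3289242 + Z) + o = (3289242 - 3502) - 919841 = 3285740 - 919841 = 2365899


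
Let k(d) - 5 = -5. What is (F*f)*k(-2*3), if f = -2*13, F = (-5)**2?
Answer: 0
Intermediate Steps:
k(d) = 0 (k(d) = 5 - 5 = 0)
F = 25
f = -26
(F*f)*k(-2*3) = (25*(-26))*0 = -650*0 = 0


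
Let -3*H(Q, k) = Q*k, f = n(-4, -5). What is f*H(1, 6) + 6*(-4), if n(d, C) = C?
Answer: -14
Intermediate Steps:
f = -5
H(Q, k) = -Q*k/3
f*H(1, 6) + 6*(-4) = -(-5)*6/3 + 6*(-4) = -5*(-2) - 24 = 10 - 24 = -14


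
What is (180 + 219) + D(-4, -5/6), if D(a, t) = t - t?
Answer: 399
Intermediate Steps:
D(a, t) = 0
(180 + 219) + D(-4, -5/6) = (180 + 219) + 0 = 399 + 0 = 399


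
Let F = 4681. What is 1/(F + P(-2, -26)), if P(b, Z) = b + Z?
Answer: 1/4653 ≈ 0.00021492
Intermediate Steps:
P(b, Z) = Z + b
1/(F + P(-2, -26)) = 1/(4681 + (-26 - 2)) = 1/(4681 - 28) = 1/4653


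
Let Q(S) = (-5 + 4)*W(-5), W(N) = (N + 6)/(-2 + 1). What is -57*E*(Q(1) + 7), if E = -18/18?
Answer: 456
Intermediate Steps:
W(N) = -6 - N (W(N) = (6 + N)/(-1) = (6 + N)*(-1) = -6 - N)
E = -1 (E = -18*1/18 = -1)
Q(S) = 1 (Q(S) = (-5 + 4)*(-6 - 1*(-5)) = -(-6 + 5) = -1*(-1) = 1)
-57*E*(Q(1) + 7) = -(-57)*(1 + 7) = -(-57)*8 = -57*(-8) = 456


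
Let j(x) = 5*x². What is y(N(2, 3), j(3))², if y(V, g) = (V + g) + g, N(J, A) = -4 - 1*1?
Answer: 7225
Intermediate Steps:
N(J, A) = -5 (N(J, A) = -4 - 1 = -5)
y(V, g) = V + 2*g
y(N(2, 3), j(3))² = (-5 + 2*(5*3²))² = (-5 + 2*(5*9))² = (-5 + 2*45)² = (-5 + 90)² = 85² = 7225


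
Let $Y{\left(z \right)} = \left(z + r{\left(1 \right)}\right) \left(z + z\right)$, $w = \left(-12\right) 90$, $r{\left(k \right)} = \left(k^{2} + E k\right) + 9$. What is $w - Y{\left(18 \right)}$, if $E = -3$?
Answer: $-1980$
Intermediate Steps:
$r{\left(k \right)} = 9 + k^{2} - 3 k$ ($r{\left(k \right)} = \left(k^{2} - 3 k\right) + 9 = 9 + k^{2} - 3 k$)
$w = -1080$
$Y{\left(z \right)} = 2 z \left(7 + z\right)$ ($Y{\left(z \right)} = \left(z + \left(9 + 1^{2} - 3\right)\right) \left(z + z\right) = \left(z + \left(9 + 1 - 3\right)\right) 2 z = \left(z + 7\right) 2 z = \left(7 + z\right) 2 z = 2 z \left(7 + z\right)$)
$w - Y{\left(18 \right)} = -1080 - 2 \cdot 18 \left(7 + 18\right) = -1080 - 2 \cdot 18 \cdot 25 = -1080 - 900 = -1980$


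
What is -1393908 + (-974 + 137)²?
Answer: -693339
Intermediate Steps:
-1393908 + (-974 + 137)² = -1393908 + (-837)² = -1393908 + 700569 = -693339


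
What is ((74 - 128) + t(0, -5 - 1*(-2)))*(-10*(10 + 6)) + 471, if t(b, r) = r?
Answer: 9591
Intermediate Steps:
((74 - 128) + t(0, -5 - 1*(-2)))*(-10*(10 + 6)) + 471 = ((74 - 128) + (-5 - 1*(-2)))*(-10*(10 + 6)) + 471 = (-54 + (-5 + 2))*(-10*16) + 471 = (-54 - 3)*(-160) + 471 = -57*(-160) + 471 = 9120 + 471 = 9591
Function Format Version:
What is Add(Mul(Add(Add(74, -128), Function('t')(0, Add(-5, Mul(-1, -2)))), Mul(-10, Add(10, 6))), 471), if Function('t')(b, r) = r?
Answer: 9591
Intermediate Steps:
Add(Mul(Add(Add(74, -128), Function('t')(0, Add(-5, Mul(-1, -2)))), Mul(-10, Add(10, 6))), 471) = Add(Mul(Add(Add(74, -128), Add(-5, Mul(-1, -2))), Mul(-10, Add(10, 6))), 471) = Add(Mul(Add(-54, Add(-5, 2)), Mul(-10, 16)), 471) = Add(Mul(Add(-54, -3), -160), 471) = Add(Mul(-57, -160), 471) = Add(9120, 471) = 9591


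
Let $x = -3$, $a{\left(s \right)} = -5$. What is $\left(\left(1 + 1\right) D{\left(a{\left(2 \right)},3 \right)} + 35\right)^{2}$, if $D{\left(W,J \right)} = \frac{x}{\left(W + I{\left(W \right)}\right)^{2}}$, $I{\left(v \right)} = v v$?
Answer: $\frac{48958009}{40000} \approx 1223.9$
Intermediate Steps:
$I{\left(v \right)} = v^{2}$
$D{\left(W,J \right)} = - \frac{3}{\left(W + W^{2}\right)^{2}}$
$\left(\left(1 + 1\right) D{\left(a{\left(2 \right)},3 \right)} + 35\right)^{2} = \left(\left(1 + 1\right) \left(- \frac{3}{25 \left(1 - 5\right)^{2}}\right) + 35\right)^{2} = \left(2 \left(\left(-3\right) \frac{1}{25} \cdot \frac{1}{16}\right) + 35\right)^{2} = \left(2 \left(- \frac{3}{400}\right) + 35\right)^{2} = \left(- \frac{3}{200} + 35\right)^{2} = \left(\frac{6997}{200}\right)^{2} = \frac{48958009}{40000}$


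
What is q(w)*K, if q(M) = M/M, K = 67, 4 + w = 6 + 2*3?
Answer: 67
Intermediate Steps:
w = 8 (w = -4 + (6 + 2*3) = -4 + (6 + 6) = -4 + 12 = 8)
q(M) = 1
q(w)*K = 1*67 = 67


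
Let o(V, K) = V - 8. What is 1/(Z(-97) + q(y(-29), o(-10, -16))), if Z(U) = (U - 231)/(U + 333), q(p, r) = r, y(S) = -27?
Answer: -59/1144 ≈ -0.051573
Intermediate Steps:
o(V, K) = -8 + V
Z(U) = (-231 + U)/(333 + U)
1/(Z(-97) + q(y(-29), o(-10, -16))) = 1/((-231 - 97)/(333 - 97) + (-8 - 10)) = 1/(-328/236 - 18) = 1/((1/236)*(-328) - 18) = 1/(-82/59 - 18) = 1/(-1144/59) = -59/1144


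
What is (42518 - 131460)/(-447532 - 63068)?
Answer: 44471/255300 ≈ 0.17419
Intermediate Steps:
(42518 - 131460)/(-447532 - 63068) = -88942/(-510600) = -88942*(-1/510600) = 44471/255300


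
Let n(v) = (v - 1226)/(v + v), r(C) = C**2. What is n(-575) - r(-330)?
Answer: -125233199/1150 ≈ -1.0890e+5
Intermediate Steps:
n(v) = (-1226 + v)/(2*v) (n(v) = (-1226 + v)/((2*v)) = (-1226 + v)*(1/(2*v)) = (-1226 + v)/(2*v))
n(-575) - r(-330) = (1/2)*(-1226 - 575)/(-575) - 1*(-330)**2 = (1/2)*(-1/575)*(-1801) - 1*108900 = 1801/1150 - 108900 = -125233199/1150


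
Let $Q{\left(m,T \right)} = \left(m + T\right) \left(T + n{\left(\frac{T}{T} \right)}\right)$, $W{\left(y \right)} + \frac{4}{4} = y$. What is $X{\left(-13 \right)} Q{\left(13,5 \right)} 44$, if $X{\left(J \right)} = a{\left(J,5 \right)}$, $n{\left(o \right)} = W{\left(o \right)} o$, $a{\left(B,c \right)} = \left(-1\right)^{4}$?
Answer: $3960$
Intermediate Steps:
$W{\left(y \right)} = -1 + y$
$a{\left(B,c \right)} = 1$
$n{\left(o \right)} = o \left(-1 + o\right)$ ($n{\left(o \right)} = \left(-1 + o\right) o = o \left(-1 + o\right)$)
$X{\left(J \right)} = 1$
$Q{\left(m,T \right)} = T \left(T + m\right)$ ($Q{\left(m,T \right)} = \left(m + T\right) \left(T + \frac{T}{T} \left(-1 + \frac{T}{T}\right)\right) = \left(T + m\right) \left(T + 1 \left(-1 + 1\right)\right) = \left(T + m\right) \left(T + 1 \cdot 0\right) = \left(T + m\right) \left(T + 0\right) = \left(T + m\right) T = T \left(T + m\right)$)
$X{\left(-13 \right)} Q{\left(13,5 \right)} 44 = 1 \cdot 5 \left(5 + 13\right) 44 = 1 \cdot 5 \cdot 18 \cdot 44 = 1 \cdot 90 \cdot 44 = 90 \cdot 44 = 3960$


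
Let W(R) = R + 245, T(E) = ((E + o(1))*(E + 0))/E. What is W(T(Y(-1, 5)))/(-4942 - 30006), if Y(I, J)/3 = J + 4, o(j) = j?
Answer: -273/34948 ≈ -0.0078116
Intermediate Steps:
Y(I, J) = 12 + 3*J (Y(I, J) = 3*(J + 4) = 3*(4 + J) = 12 + 3*J)
T(E) = 1 + E (T(E) = ((E + 1)*(E + 0))/E = ((1 + E)*E)/E = (E*(1 + E))/E = 1 + E)
W(R) = 245 + R
W(T(Y(-1, 5)))/(-4942 - 30006) = (245 + (1 + (12 + 3*5)))/(-4942 - 30006) = (245 + (1 + (12 + 15)))/(-34948) = (245 + (1 + 27))*(-1/34948) = (245 + 28)*(-1/34948) = 273*(-1/34948) = -273/34948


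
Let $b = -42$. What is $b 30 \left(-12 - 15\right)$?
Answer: $34020$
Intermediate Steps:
$b 30 \left(-12 - 15\right) = \left(-42\right) 30 \left(-12 - 15\right) = - 1260 \left(-12 - 15\right) = \left(-1260\right) \left(-27\right) = 34020$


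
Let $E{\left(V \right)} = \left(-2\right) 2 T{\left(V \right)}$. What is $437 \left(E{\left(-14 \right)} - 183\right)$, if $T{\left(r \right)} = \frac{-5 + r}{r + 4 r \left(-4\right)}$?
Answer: $- \frac{8380349}{105} \approx -79813.0$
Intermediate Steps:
$T{\left(r \right)} = - \frac{-5 + r}{15 r}$ ($T{\left(r \right)} = \frac{-5 + r}{r - 16 r} = \frac{-5 + r}{\left(-15\right) r} = \left(-5 + r\right) \left(- \frac{1}{15 r}\right) = - \frac{-5 + r}{15 r}$)
$E{\left(V \right)} = - \frac{4 \left(5 - V\right)}{15 V}$ ($E{\left(V \right)} = \left(-2\right) 2 \frac{5 - V}{15 V} = - 4 \frac{5 - V}{15 V} = - \frac{4 \left(5 - V\right)}{15 V}$)
$437 \left(E{\left(-14 \right)} - 183\right) = 437 \left(\frac{4 \left(-5 - 14\right)}{15 \left(-14\right)} - 183\right) = 437 \left(\frac{4}{15} \left(- \frac{1}{14}\right) \left(-19\right) - 183\right) = 437 \left(\frac{38}{105} - 183\right) = 437 \left(- \frac{19177}{105}\right) = - \frac{8380349}{105}$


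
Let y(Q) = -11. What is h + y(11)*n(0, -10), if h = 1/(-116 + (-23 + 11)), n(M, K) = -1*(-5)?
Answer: -7041/128 ≈ -55.008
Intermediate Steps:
n(M, K) = 5
h = -1/128 (h = 1/(-116 - 12) = 1/(-128) = -1/128 ≈ -0.0078125)
h + y(11)*n(0, -10) = -1/128 - 11*5 = -1/128 - 55 = -7041/128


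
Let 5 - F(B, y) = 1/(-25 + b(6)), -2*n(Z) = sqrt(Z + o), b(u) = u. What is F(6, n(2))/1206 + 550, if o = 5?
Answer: 2100466/3819 ≈ 550.00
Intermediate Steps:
n(Z) = -sqrt(5 + Z)/2 (n(Z) = -sqrt(Z + 5)/2 = -sqrt(5 + Z)/2)
F(B, y) = 96/19 (F(B, y) = 5 - 1/(-25 + 6) = 5 - 1/(-19) = 5 - 1*(-1/19) = 5 + 1/19 = 96/19)
F(6, n(2))/1206 + 550 = (96/19)/1206 + 550 = (1/1206)*(96/19) + 550 = 16/3819 + 550 = 2100466/3819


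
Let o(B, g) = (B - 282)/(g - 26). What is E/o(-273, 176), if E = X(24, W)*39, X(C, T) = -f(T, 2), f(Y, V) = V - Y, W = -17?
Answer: 7410/37 ≈ 200.27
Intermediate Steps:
o(B, g) = (-282 + B)/(-26 + g)
X(C, T) = -2 + T (X(C, T) = -(2 - T) = -2 + T)
E = -741 (E = (-2 - 17)*39 = -19*39 = -741)
E/o(-273, 176) = -741*(-26 + 176)/(-282 - 273) = -741/(-555/150) = -741/((1/150)*(-555)) = -741/(-37/10) = -741*(-10/37) = 7410/37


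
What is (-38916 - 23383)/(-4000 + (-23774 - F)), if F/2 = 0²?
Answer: 62299/27774 ≈ 2.2431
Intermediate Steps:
F = 0 (F = 2*0² = 2*0 = 0)
(-38916 - 23383)/(-4000 + (-23774 - F)) = (-38916 - 23383)/(-4000 + (-23774 - 1*0)) = -62299/(-4000 + (-23774 + 0)) = -62299/(-4000 - 23774) = -62299/(-27774) = -62299*(-1/27774) = 62299/27774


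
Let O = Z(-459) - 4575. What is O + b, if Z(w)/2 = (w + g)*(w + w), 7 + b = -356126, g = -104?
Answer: 672960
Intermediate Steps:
b = -356133 (b = -7 - 356126 = -356133)
Z(w) = 4*w*(-104 + w) (Z(w) = 2*((w - 104)*(w + w)) = 2*((-104 + w)*(2*w)) = 2*(2*w*(-104 + w)) = 4*w*(-104 + w))
O = 1029093 (O = 4*(-459)*(-104 - 459) - 4575 = 4*(-459)*(-563) - 4575 = 1033668 - 4575 = 1029093)
O + b = 1029093 - 356133 = 672960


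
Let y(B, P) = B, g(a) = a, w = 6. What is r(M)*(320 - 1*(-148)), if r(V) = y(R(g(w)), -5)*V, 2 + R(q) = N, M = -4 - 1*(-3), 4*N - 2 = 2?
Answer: 468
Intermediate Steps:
N = 1 (N = ½ + (¼)*2 = ½ + ½ = 1)
M = -1 (M = -4 + 3 = -1)
R(q) = -1 (R(q) = -2 + 1 = -1)
r(V) = -V
r(M)*(320 - 1*(-148)) = (-1*(-1))*(320 - 1*(-148)) = 1*(320 + 148) = 1*468 = 468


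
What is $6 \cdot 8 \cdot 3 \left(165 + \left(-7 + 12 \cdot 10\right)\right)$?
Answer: $40032$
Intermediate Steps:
$6 \cdot 8 \cdot 3 \left(165 + \left(-7 + 12 \cdot 10\right)\right) = 48 \cdot 3 \left(165 + \left(-7 + 120\right)\right) = 144 \left(165 + 113\right) = 144 \cdot 278 = 40032$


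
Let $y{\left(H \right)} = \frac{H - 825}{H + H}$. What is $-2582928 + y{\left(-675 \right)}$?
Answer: $- \frac{23246342}{9} \approx -2.5829 \cdot 10^{6}$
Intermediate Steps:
$y{\left(H \right)} = \frac{-825 + H}{2 H}$
$-2582928 + y{\left(-675 \right)} = -2582928 + \frac{-825 - 675}{2 \left(-675\right)} = -2582928 + \frac{1}{2} \left(- \frac{1}{675}\right) \left(-1500\right) = -2582928 + \frac{10}{9} = - \frac{23246342}{9}$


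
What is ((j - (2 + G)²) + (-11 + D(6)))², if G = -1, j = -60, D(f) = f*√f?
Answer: 5400 - 864*√6 ≈ 3283.6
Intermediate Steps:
D(f) = f^(3/2)
((j - (2 + G)²) + (-11 + D(6)))² = ((-60 - (2 - 1)²) + (-11 + 6^(3/2)))² = ((-60 - 1*1²) + (-11 + 6*√6))² = ((-60 - 1*1) + (-11 + 6*√6))² = ((-60 - 1) + (-11 + 6*√6))² = (-61 + (-11 + 6*√6))² = (-72 + 6*√6)²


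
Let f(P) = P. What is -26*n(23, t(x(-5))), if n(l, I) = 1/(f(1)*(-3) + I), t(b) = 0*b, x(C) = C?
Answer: 26/3 ≈ 8.6667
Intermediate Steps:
t(b) = 0
n(l, I) = 1/(-3 + I) (n(l, I) = 1/(1*(-3) + I) = 1/(-3 + I))
-26*n(23, t(x(-5))) = -26/(-3 + 0) = -26/(-3) = -26*(-1/3) = 26/3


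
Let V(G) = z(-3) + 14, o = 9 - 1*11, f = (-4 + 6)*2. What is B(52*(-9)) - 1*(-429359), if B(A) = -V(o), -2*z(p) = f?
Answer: 429347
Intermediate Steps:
f = 4 (f = 2*2 = 4)
o = -2 (o = 9 - 11 = -2)
z(p) = -2 (z(p) = -½*4 = -2)
V(G) = 12 (V(G) = -2 + 14 = 12)
B(A) = -12 (B(A) = -1*12 = -12)
B(52*(-9)) - 1*(-429359) = -12 - 1*(-429359) = -12 + 429359 = 429347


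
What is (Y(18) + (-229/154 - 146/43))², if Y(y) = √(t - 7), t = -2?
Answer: 650635605/43850884 - 96993*I/3311 ≈ 14.837 - 29.294*I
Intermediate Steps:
Y(y) = 3*I (Y(y) = √(-2 - 7) = √(-9) = 3*I)
(Y(18) + (-229/154 - 146/43))² = (3*I + (-229/154 - 146/43))² = (3*I - 32331/6622)² = (-32331/6622 + 3*I)²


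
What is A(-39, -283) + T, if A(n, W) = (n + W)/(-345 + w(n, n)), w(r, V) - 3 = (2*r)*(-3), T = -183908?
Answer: -9930871/54 ≈ -1.8391e+5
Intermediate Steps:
w(r, V) = 3 - 6*r (w(r, V) = 3 + (2*r)*(-3) = 3 - 6*r)
A(n, W) = (W + n)/(-342 - 6*n) (A(n, W) = (n + W)/(-345 + (3 - 6*n)) = (W + n)/(-342 - 6*n))
A(-39, -283) + T = (-1*(-283) - 1*(-39))/(6*(57 - 39)) - 183908 = (⅙)*(283 + 39)/18 - 183908 = (⅙)*(1/18)*322 - 183908 = 161/54 - 183908 = -9930871/54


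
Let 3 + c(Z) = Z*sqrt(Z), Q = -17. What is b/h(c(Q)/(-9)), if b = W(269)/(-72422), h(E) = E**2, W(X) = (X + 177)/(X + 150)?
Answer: 18063*I/(30344818*(51*sqrt(17) + 2452*I)) ≈ 2.4099e-7 + 2.0667e-8*I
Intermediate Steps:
W(X) = (177 + X)/(150 + X)
c(Z) = -3 + Z**(3/2) (c(Z) = -3 + Z*sqrt(Z) = -3 + Z**(3/2))
b = -223/15172409 (b = ((177 + 269)/(150 + 269))/(-72422) = (446/419)*(-1/72422) = -223/15172409 ≈ -1.4698e-5)
b/h(c(Q)/(-9)) = -223*81/(-3 + (-17)**(3/2))**2/15172409 = -223*81/(-3 - 17*I*sqrt(17))**2/15172409 = -223/(15172409*(1/3 + 17*I*sqrt(17)/9)**2)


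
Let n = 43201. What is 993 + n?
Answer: 44194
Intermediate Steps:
993 + n = 993 + 43201 = 44194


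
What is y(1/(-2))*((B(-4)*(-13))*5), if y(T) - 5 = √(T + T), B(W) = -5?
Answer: 1625 + 325*I ≈ 1625.0 + 325.0*I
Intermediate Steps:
y(T) = 5 + √2*√T (y(T) = 5 + √(T + T) = 5 + √(2*T) = 5 + √2*√T)
y(1/(-2))*((B(-4)*(-13))*5) = (5 + √2*√(1/(-2)))*(-5*(-13)*5) = (5 + √2*√(1*(-½)))*(65*5) = (5 + √2*√(-½))*325 = (5 + √2*(I*√2/2))*325 = (5 + I)*325 = 1625 + 325*I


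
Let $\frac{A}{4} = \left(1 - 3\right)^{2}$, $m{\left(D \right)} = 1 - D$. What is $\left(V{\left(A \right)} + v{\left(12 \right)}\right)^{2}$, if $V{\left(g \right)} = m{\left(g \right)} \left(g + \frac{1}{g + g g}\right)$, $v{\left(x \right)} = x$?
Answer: $\frac{3847844961}{73984} \approx 52009.0$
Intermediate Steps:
$A = 16$ ($A = 4 \left(1 - 3\right)^{2} = 4 \left(-2\right)^{2} = 4 \cdot 4 = 16$)
$V{\left(g \right)} = \left(1 - g\right) \left(g + \frac{1}{g + g^{2}}\right)$ ($V{\left(g \right)} = \left(1 - g\right) \left(g + \frac{1}{g + g g}\right) = \left(1 - g\right) \left(g + \frac{1}{g + g^{2}}\right)$)
$\left(V{\left(A \right)} + v{\left(12 \right)}\right)^{2} = \left(\frac{1 + 16^{2} - 16 - 16^{4}}{16 \left(1 + 16\right)} + 12\right)^{2} = \left(\frac{1 + 256 - 16 - 65536}{16 \cdot 17} + 12\right)^{2} = \left(\frac{1}{16} \cdot \frac{1}{17} \left(1 + 256 - 16 - 65536\right) + 12\right)^{2} = \left(\frac{1}{16} \cdot \frac{1}{17} \left(-65295\right) + 12\right)^{2} = \left(- \frac{65295}{272} + 12\right)^{2} = \left(- \frac{62031}{272}\right)^{2} = \frac{3847844961}{73984}$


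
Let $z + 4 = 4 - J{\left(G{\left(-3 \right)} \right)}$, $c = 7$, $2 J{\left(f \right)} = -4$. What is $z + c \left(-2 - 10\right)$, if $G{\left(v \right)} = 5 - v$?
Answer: $-82$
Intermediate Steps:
$J{\left(f \right)} = -2$ ($J{\left(f \right)} = \frac{1}{2} \left(-4\right) = -2$)
$z = 2$ ($z = -4 + \left(4 - -2\right) = -4 + \left(4 + 2\right) = -4 + 6 = 2$)
$z + c \left(-2 - 10\right) = 2 + 7 \left(-2 - 10\right) = 2 + 7 \left(-12\right) = 2 - 84 = -82$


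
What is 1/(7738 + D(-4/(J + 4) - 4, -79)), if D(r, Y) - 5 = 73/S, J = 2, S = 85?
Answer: 85/658228 ≈ 0.00012913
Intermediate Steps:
D(r, Y) = 498/85 (D(r, Y) = 5 + 73/85 = 498/85)
1/(7738 + D(-4/(J + 4) - 4, -79)) = 1/(7738 + 498/85) = 1/(658228/85) = 85/658228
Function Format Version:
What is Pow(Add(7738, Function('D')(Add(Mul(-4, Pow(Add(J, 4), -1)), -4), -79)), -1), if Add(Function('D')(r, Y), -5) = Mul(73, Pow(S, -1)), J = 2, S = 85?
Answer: Rational(85, 658228) ≈ 0.00012913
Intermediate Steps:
Function('D')(r, Y) = Rational(498, 85) (Function('D')(r, Y) = Add(5, Mul(73, Pow(85, -1))) = Add(5, Mul(73, Rational(1, 85))) = Add(5, Rational(73, 85)) = Rational(498, 85))
Pow(Add(7738, Function('D')(Add(Mul(-4, Pow(Add(J, 4), -1)), -4), -79)), -1) = Pow(Add(7738, Rational(498, 85)), -1) = Pow(Rational(658228, 85), -1) = Rational(85, 658228)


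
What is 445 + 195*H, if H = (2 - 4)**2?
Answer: 1225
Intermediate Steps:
H = 4 (H = (-2)**2 = 4)
445 + 195*H = 445 + 195*4 = 445 + 780 = 1225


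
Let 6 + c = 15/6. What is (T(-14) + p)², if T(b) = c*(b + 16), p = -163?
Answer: 28900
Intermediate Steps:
c = -7/2 (c = -6 + 15/6 = -6 + 15*(⅙) = -6 + 5/2 = -7/2 ≈ -3.5000)
T(b) = -56 - 7*b/2 (T(b) = -7*(b + 16)/2 = -7*(16 + b)/2 = -56 - 7*b/2)
(T(-14) + p)² = ((-56 - 7/2*(-14)) - 163)² = ((-56 + 49) - 163)² = (-7 - 163)² = (-170)² = 28900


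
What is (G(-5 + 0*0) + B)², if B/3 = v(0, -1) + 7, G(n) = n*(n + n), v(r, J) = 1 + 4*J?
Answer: 3844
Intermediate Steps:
G(n) = 2*n² (G(n) = n*(2*n) = 2*n²)
B = 12 (B = 3*((1 + 4*(-1)) + 7) = 3*((1 - 4) + 7) = 3*(-3 + 7) = 3*4 = 12)
(G(-5 + 0*0) + B)² = (2*(-5 + 0*0)² + 12)² = (2*(-5 + 0)² + 12)² = (2*(-5)² + 12)² = (2*25 + 12)² = (50 + 12)² = 62² = 3844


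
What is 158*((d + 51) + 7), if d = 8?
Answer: 10428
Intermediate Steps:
158*((d + 51) + 7) = 158*((8 + 51) + 7) = 158*(59 + 7) = 158*66 = 10428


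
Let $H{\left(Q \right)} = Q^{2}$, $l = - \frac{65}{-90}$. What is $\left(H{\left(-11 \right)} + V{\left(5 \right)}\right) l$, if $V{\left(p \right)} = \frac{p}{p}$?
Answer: $\frac{793}{9} \approx 88.111$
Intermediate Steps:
$V{\left(p \right)} = 1$
$l = \frac{13}{18}$ ($l = \left(-65\right) \left(- \frac{1}{90}\right) = \frac{13}{18} \approx 0.72222$)
$\left(H{\left(-11 \right)} + V{\left(5 \right)}\right) l = \left(\left(-11\right)^{2} + 1\right) \frac{13}{18} = \left(121 + 1\right) \frac{13}{18} = 122 \cdot \frac{13}{18} = \frac{793}{9}$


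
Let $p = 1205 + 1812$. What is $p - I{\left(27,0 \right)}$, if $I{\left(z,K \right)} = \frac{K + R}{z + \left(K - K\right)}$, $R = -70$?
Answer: $\frac{81529}{27} \approx 3019.6$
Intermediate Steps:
$p = 3017$
$I{\left(z,K \right)} = \frac{-70 + K}{z}$ ($I{\left(z,K \right)} = \frac{K - 70}{z + \left(K - K\right)} = \frac{-70 + K}{z + 0} = \frac{-70 + K}{z}$)
$p - I{\left(27,0 \right)} = 3017 - \frac{-70 + 0}{27} = 3017 - \frac{1}{27} \left(-70\right) = 3017 - - \frac{70}{27} = 3017 + \frac{70}{27} = \frac{81529}{27}$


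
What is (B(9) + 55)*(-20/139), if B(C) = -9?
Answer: -920/139 ≈ -6.6187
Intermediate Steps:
(B(9) + 55)*(-20/139) = (-9 + 55)*(-20/139) = 46*(-20*1/139) = 46*(-20/139) = -920/139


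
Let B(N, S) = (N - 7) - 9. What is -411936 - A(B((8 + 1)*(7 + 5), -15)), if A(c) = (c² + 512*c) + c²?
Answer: -475968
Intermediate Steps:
B(N, S) = -16 + N (B(N, S) = (-7 + N) - 9 = -16 + N)
A(c) = 2*c² + 512*c
-411936 - A(B((8 + 1)*(7 + 5), -15)) = -411936 - 2*(-16 + (8 + 1)*(7 + 5))*(256 + (-16 + (8 + 1)*(7 + 5))) = -411936 - 2*(-16 + 9*12)*(256 + (-16 + 9*12)) = -411936 - 2*(-16 + 108)*(256 + (-16 + 108)) = -411936 - 2*92*(256 + 92) = -411936 - 2*92*348 = -411936 - 1*64032 = -411936 - 64032 = -475968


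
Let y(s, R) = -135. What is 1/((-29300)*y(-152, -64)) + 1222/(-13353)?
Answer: -1611202549/17605930500 ≈ -0.091515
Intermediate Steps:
1/((-29300)*y(-152, -64)) + 1222/(-13353) = 1/(-29300*(-135)) + 1222/(-13353) = -1/29300*(-1/135) + 1222*(-1/13353) = 1/3955500 - 1222/13353 = -1611202549/17605930500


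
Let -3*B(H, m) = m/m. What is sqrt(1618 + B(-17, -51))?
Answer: sqrt(14559)/3 ≈ 40.220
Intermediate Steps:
B(H, m) = -1/3 (B(H, m) = -m/(3*m) = -1/3*1 = -1/3)
sqrt(1618 + B(-17, -51)) = sqrt(1618 - 1/3) = sqrt(4853/3) = sqrt(14559)/3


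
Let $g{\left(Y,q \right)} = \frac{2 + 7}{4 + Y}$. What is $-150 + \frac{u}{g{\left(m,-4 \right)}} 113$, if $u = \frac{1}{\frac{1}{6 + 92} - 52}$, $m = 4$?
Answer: $- \frac{6966842}{45855} \approx -151.93$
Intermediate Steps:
$g{\left(Y,q \right)} = \frac{9}{4 + Y}$
$u = - \frac{98}{5095}$ ($u = \frac{1}{\frac{1}{98} - 52} = \frac{1}{- \frac{5095}{98}} = - \frac{98}{5095} \approx -0.019235$)
$-150 + \frac{u}{g{\left(m,-4 \right)}} 113 = -150 + - \frac{98}{5095 \frac{9}{4 + 4}} \cdot 113 = -150 + - \frac{98}{5095 \cdot \frac{9}{8}} \cdot 113 = -150 + \left(- \frac{98}{5095}\right) \frac{8}{9} \cdot 113 = -150 - \frac{88592}{45855} = - \frac{6966842}{45855}$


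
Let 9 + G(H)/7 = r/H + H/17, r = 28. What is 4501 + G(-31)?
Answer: 2328767/527 ≈ 4418.9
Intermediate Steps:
G(H) = -63 + 196/H + 7*H/17 (G(H) = -63 + 7*(28/H + H/17) = -63 + (196/H + 7*H/17) = -63 + 196/H + 7*H/17)
4501 + G(-31) = 4501 + (-63 + 196/(-31) + (7/17)*(-31)) = 4501 + (-63 + 196*(-1/31) - 217/17) = 4501 + (-63 - 196/31 - 217/17) = 4501 - 43260/527 = 2328767/527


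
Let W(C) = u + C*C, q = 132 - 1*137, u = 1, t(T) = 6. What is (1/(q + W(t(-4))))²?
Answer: 1/1024 ≈ 0.00097656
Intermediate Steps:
q = -5 (q = 132 - 137 = -5)
W(C) = 1 + C² (W(C) = 1 + C*C = 1 + C²)
(1/(q + W(t(-4))))² = (1/(-5 + (1 + 6²)))² = (1/(-5 + (1 + 36)))² = (1/(-5 + 37))² = (1/32)² = 1/1024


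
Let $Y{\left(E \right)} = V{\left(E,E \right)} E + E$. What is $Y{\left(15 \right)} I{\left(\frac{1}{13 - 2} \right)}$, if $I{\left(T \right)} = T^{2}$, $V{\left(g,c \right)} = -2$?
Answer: $- \frac{15}{121} \approx -0.12397$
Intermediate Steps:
$Y{\left(E \right)} = - E$ ($Y{\left(E \right)} = - 2 E + E = - E$)
$Y{\left(15 \right)} I{\left(\frac{1}{13 - 2} \right)} = \left(-1\right) 15 \left(\frac{1}{13 - 2}\right)^{2} = - 15 \left(\frac{1}{11}\right)^{2} = - \frac{15}{121}$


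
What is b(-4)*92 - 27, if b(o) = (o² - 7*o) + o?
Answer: 3653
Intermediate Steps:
b(o) = o² - 6*o
b(-4)*92 - 27 = -4*(-6 - 4)*92 - 27 = -4*(-10)*92 - 27 = 40*92 - 27 = 3680 - 27 = 3653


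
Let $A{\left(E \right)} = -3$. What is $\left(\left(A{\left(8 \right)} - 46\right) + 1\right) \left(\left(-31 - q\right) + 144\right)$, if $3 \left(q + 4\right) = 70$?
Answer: $-4496$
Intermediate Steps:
$q = \frac{58}{3}$ ($q = -4 + \frac{1}{3} \cdot 70 = -4 + \frac{70}{3} = \frac{58}{3} \approx 19.333$)
$\left(\left(A{\left(8 \right)} - 46\right) + 1\right) \left(\left(-31 - q\right) + 144\right) = \left(\left(-3 - 46\right) + 1\right) \left(\left(-31 - \frac{58}{3}\right) + 144\right) = \left(-49 + 1\right) \left(\left(-31 - \frac{58}{3}\right) + 144\right) = - 48 \left(- \frac{151}{3} + 144\right) = \left(-48\right) \frac{281}{3} = -4496$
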